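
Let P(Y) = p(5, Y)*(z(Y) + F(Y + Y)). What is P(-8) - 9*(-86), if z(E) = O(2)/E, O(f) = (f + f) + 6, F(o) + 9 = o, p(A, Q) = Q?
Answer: 984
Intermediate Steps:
F(o) = -9 + o
O(f) = 6 + 2*f (O(f) = 2*f + 6 = 6 + 2*f)
z(E) = 10/E (z(E) = (6 + 2*2)/E = (6 + 4)/E = 10/E)
P(Y) = Y*(-9 + 2*Y + 10/Y) (P(Y) = Y*(10/Y + (-9 + (Y + Y))) = Y*(10/Y + (-9 + 2*Y)) = Y*(-9 + 2*Y + 10/Y))
P(-8) - 9*(-86) = (10 - 8*(-9 + 2*(-8))) - 9*(-86) = (10 - 8*(-9 - 16)) + 774 = (10 - 8*(-25)) + 774 = (10 + 200) + 774 = 210 + 774 = 984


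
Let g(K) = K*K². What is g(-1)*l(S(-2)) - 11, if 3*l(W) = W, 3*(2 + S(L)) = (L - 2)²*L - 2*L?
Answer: -65/9 ≈ -7.2222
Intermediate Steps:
S(L) = -2 - 2*L/3 + L*(-2 + L)²/3 (S(L) = -2 + ((L - 2)²*L - 2*L)/3 = -2 + ((-2 + L)²*L - 2*L)/3 = -2 + (L*(-2 + L)² - 2*L)/3 = -2 + (-2*L + L*(-2 + L)²)/3 = -2 + (-2*L/3 + L*(-2 + L)²/3) = -2 - 2*L/3 + L*(-2 + L)²/3)
g(K) = K³
l(W) = W/3
g(-1)*l(S(-2)) - 11 = (-1)³*((-2 - ⅔*(-2) + (⅓)*(-2)*(-2 - 2)²)/3) - 11 = -(-2 + 4/3 + (⅓)*(-2)*(-4)²)/3 - 11 = -(-2 + 4/3 + (⅓)*(-2)*16)/3 - 11 = -(-2 + 4/3 - 32/3)/3 - 11 = -(-34)/(3*3) - 11 = -1*(-34/9) - 11 = 34/9 - 11 = -65/9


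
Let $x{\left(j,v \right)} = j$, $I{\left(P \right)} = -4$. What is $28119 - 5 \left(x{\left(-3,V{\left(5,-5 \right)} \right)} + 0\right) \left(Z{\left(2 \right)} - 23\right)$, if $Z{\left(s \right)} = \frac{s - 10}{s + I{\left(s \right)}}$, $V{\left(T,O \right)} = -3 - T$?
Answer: $27834$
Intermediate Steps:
$Z{\left(s \right)} = \frac{-10 + s}{-4 + s}$ ($Z{\left(s \right)} = \frac{s - 10}{s - 4} = \frac{-10 + s}{-4 + s}$)
$28119 - 5 \left(x{\left(-3,V{\left(5,-5 \right)} \right)} + 0\right) \left(Z{\left(2 \right)} - 23\right) = 28119 - 5 \left(-3 + 0\right) \left(\frac{-10 + 2}{-4 + 2} - 23\right) = 28119 - 5 \left(-3\right) \left(\frac{1}{-2} \left(-8\right) - 23\right) = 28119 - - 15 \left(\left(- \frac{1}{2}\right) \left(-8\right) - 23\right) = 28119 - - 15 \left(4 - 23\right) = 28119 - \left(-15\right) \left(-19\right) = 28119 - 285 = 27834$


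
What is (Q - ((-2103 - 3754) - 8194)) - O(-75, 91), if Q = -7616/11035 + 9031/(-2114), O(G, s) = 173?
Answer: 323630087911/23327990 ≈ 13873.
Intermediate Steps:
Q = -115757309/23327990 (Q = -7616*1/11035 + 9031*(-1/2114) = -7616/11035 - 9031/2114 = -115757309/23327990 ≈ -4.9622)
(Q - ((-2103 - 3754) - 8194)) - O(-75, 91) = (-115757309/23327990 - ((-2103 - 3754) - 8194)) - 1*173 = (-115757309/23327990 - (-5857 - 8194)) - 173 = (-115757309/23327990 - 1*(-14051)) - 173 = (-115757309/23327990 + 14051) - 173 = 327665830181/23327990 - 173 = 323630087911/23327990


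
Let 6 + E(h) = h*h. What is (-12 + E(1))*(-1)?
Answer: 17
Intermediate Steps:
E(h) = -6 + h**2 (E(h) = -6 + h*h = -6 + h**2)
(-12 + E(1))*(-1) = (-12 + (-6 + 1**2))*(-1) = (-12 + (-6 + 1))*(-1) = (-12 - 5)*(-1) = -17*(-1) = 17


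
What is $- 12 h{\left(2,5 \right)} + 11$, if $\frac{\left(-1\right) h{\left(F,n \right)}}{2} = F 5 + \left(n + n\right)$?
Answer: $491$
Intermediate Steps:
$h{\left(F,n \right)} = - 10 F - 4 n$ ($h{\left(F,n \right)} = - 2 \left(F 5 + \left(n + n\right)\right) = - 2 \left(5 F + 2 n\right) = - 2 \left(2 n + 5 F\right) = - 10 F - 4 n$)
$- 12 h{\left(2,5 \right)} + 11 = - 12 \left(\left(-10\right) 2 - 20\right) + 11 = - 12 \left(-20 - 20\right) + 11 = \left(-12\right) \left(-40\right) + 11 = 480 + 11 = 491$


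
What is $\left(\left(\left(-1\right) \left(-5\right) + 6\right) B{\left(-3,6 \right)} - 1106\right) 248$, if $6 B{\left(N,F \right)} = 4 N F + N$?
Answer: $-308388$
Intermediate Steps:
$B{\left(N,F \right)} = \frac{N}{6} + \frac{2 F N}{3}$ ($B{\left(N,F \right)} = \frac{4 N F + N}{6} = \frac{4 F N + N}{6} = \frac{N + 4 F N}{6} = \frac{N}{6} + \frac{2 F N}{3}$)
$\left(\left(\left(-1\right) \left(-5\right) + 6\right) B{\left(-3,6 \right)} - 1106\right) 248 = \left(\left(\left(-1\right) \left(-5\right) + 6\right) \frac{1}{6} \left(-3\right) \left(1 + 4 \cdot 6\right) - 1106\right) 248 = \left(\left(5 + 6\right) \frac{1}{6} \left(-3\right) \left(1 + 24\right) - 1106\right) 248 = \left(11 \cdot \frac{1}{6} \left(-3\right) 25 - 1106\right) 248 = \left(11 \left(- \frac{25}{2}\right) - 1106\right) 248 = \left(- \frac{275}{2} - 1106\right) 248 = \left(- \frac{2487}{2}\right) 248 = -308388$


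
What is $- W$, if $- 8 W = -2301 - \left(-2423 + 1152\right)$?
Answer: $- \frac{515}{4} \approx -128.75$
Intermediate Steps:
$W = \frac{515}{4}$ ($W = - \frac{-2301 - \left(-2423 + 1152\right)}{8} = - \frac{-2301 - -1271}{8} = - \frac{-2301 + 1271}{8} = \left(- \frac{1}{8}\right) \left(-1030\right) = \frac{515}{4} \approx 128.75$)
$- W = \left(-1\right) \frac{515}{4} = - \frac{515}{4}$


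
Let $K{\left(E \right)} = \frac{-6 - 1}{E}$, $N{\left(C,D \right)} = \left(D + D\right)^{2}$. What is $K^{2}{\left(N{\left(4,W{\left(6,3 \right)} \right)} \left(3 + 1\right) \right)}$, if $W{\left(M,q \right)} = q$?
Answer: $\frac{49}{20736} \approx 0.002363$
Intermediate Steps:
$N{\left(C,D \right)} = 4 D^{2}$ ($N{\left(C,D \right)} = \left(2 D\right)^{2} = 4 D^{2}$)
$K{\left(E \right)} = - \frac{7}{E}$ ($K{\left(E \right)} = \frac{-6 - 1}{E} = - \frac{7}{E}$)
$K^{2}{\left(N{\left(4,W{\left(6,3 \right)} \right)} \left(3 + 1\right) \right)} = \left(- \frac{7}{4 \cdot 3^{2} \left(3 + 1\right)}\right)^{2} = \left(- \frac{7}{4 \cdot 9 \cdot 4}\right)^{2} = \left(- \frac{7}{36 \cdot 4}\right)^{2} = \left(- \frac{7}{144}\right)^{2} = \frac{49}{20736}$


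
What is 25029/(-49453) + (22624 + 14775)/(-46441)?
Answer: -3011864536/2296646773 ≈ -1.3114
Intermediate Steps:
25029/(-49453) + (22624 + 14775)/(-46441) = 25029*(-1/49453) + 37399*(-1/46441) = -25029/49453 - 37399/46441 = -3011864536/2296646773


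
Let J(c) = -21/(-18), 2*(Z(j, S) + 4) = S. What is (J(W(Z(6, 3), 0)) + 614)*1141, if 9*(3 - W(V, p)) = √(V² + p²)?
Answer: 4211431/6 ≈ 7.0191e+5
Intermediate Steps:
Z(j, S) = -4 + S/2
W(V, p) = 3 - √(V² + p²)/9
J(c) = 7/6 (J(c) = -21*(-1/18) = 7/6)
(J(W(Z(6, 3), 0)) + 614)*1141 = (7/6 + 614)*1141 = (3691/6)*1141 = 4211431/6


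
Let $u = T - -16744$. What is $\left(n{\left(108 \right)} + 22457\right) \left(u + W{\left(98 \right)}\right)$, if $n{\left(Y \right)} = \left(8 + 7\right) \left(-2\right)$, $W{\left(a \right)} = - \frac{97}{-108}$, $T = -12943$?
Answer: $\frac{9208638335}{108} \approx 8.5265 \cdot 10^{7}$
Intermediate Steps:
$u = 3801$ ($u = -12943 - -16744 = -12943 + 16744 = 3801$)
$W{\left(a \right)} = \frac{97}{108}$ ($W{\left(a \right)} = \left(-97\right) \left(- \frac{1}{108}\right) = \frac{97}{108}$)
$n{\left(Y \right)} = -30$ ($n{\left(Y \right)} = 15 \left(-2\right) = -30$)
$\left(n{\left(108 \right)} + 22457\right) \left(u + W{\left(98 \right)}\right) = \left(-30 + 22457\right) \left(3801 + \frac{97}{108}\right) = 22427 \cdot \frac{410605}{108} = \frac{9208638335}{108}$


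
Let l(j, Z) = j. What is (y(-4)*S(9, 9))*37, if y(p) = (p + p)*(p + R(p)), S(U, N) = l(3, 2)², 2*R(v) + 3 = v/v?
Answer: 13320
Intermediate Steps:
R(v) = -1 (R(v) = -3/2 + (v/v)/2 = -3/2 + (½)*1 = -3/2 + ½ = -1)
S(U, N) = 9 (S(U, N) = 3² = 9)
y(p) = 2*p*(-1 + p) (y(p) = (p + p)*(p - 1) = (2*p)*(-1 + p) = 2*p*(-1 + p))
(y(-4)*S(9, 9))*37 = ((2*(-4)*(-1 - 4))*9)*37 = ((2*(-4)*(-5))*9)*37 = (40*9)*37 = 360*37 = 13320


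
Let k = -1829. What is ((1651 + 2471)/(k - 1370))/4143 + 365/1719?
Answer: 1610142029/7594230861 ≈ 0.21202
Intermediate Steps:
((1651 + 2471)/(k - 1370))/4143 + 365/1719 = ((1651 + 2471)/(-1829 - 1370))/4143 + 365/1719 = (4122/(-3199))*(1/4143) + 365*(1/1719) = (4122*(-1/3199))*(1/4143) + 365/1719 = -4122/3199*1/4143 + 365/1719 = -1374/4417819 + 365/1719 = 1610142029/7594230861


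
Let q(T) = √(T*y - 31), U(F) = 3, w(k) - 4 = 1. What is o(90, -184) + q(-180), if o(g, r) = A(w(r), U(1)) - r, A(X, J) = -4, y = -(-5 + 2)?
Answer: 180 + I*√571 ≈ 180.0 + 23.896*I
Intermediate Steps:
y = 3 (y = -1*(-3) = 3)
w(k) = 5 (w(k) = 4 + 1 = 5)
o(g, r) = -4 - r
q(T) = √(-31 + 3*T) (q(T) = √(T*3 - 31) = √(3*T - 31) = √(-31 + 3*T))
o(90, -184) + q(-180) = (-4 - 1*(-184)) + √(-31 + 3*(-180)) = (-4 + 184) + √(-31 - 540) = 180 + √(-571) = 180 + I*√571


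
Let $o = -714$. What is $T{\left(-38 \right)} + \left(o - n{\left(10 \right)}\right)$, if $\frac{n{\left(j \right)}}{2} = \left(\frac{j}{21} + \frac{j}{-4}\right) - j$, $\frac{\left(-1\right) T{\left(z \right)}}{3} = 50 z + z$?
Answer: $\frac{107605}{21} \approx 5124.0$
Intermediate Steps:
$T{\left(z \right)} = - 153 z$ ($T{\left(z \right)} = - 3 \left(50 z + z\right) = - 3 \cdot 51 z = - 153 z$)
$n{\left(j \right)} = - \frac{101 j}{42}$ ($n{\left(j \right)} = 2 \left(\left(\frac{j}{21} + \frac{j}{-4}\right) - j\right) = 2 \left(\left(j \frac{1}{21} + j \left(- \frac{1}{4}\right)\right) - j\right) = 2 \left(\left(\frac{j}{21} - \frac{j}{4}\right) - j\right) = 2 \left(- \frac{17 j}{84} - j\right) = 2 \left(- \frac{101 j}{84}\right) = - \frac{101 j}{42}$)
$T{\left(-38 \right)} + \left(o - n{\left(10 \right)}\right) = \left(-153\right) \left(-38\right) - \left(714 - \frac{505}{21}\right) = 5814 - \frac{14489}{21} = \frac{107605}{21}$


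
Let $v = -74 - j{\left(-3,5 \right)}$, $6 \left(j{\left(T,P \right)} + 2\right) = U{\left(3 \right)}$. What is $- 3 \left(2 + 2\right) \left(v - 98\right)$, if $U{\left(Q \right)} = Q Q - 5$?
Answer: $2048$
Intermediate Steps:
$U{\left(Q \right)} = -5 + Q^{2}$ ($U{\left(Q \right)} = Q^{2} - 5 = -5 + Q^{2}$)
$j{\left(T,P \right)} = - \frac{4}{3}$ ($j{\left(T,P \right)} = -2 + \frac{-5 + 3^{2}}{6} = -2 + \frac{-5 + 9}{6} = -2 + \frac{1}{6} \cdot 4 = -2 + \frac{2}{3} = - \frac{4}{3}$)
$v = - \frac{218}{3}$ ($v = -74 - - \frac{4}{3} = -74 + \frac{4}{3} = - \frac{218}{3} \approx -72.667$)
$- 3 \left(2 + 2\right) \left(v - 98\right) = - 3 \left(2 + 2\right) \left(- \frac{218}{3} - 98\right) = \left(-3\right) 4 \left(- \frac{512}{3}\right) = \left(-12\right) \left(- \frac{512}{3}\right) = 2048$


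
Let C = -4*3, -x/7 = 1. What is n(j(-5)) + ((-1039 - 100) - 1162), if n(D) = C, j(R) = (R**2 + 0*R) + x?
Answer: -2313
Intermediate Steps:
x = -7 (x = -7*1 = -7)
j(R) = -7 + R**2 (j(R) = (R**2 + 0*R) - 7 = (R**2 + 0) - 7 = R**2 - 7 = -7 + R**2)
C = -12
n(D) = -12
n(j(-5)) + ((-1039 - 100) - 1162) = -12 + ((-1039 - 100) - 1162) = -12 + (-1139 - 1162) = -12 - 2301 = -2313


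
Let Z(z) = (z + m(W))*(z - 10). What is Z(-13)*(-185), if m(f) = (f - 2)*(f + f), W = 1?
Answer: -63825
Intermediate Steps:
m(f) = 2*f*(-2 + f) (m(f) = (-2 + f)*(2*f) = 2*f*(-2 + f))
Z(z) = (-10 + z)*(-2 + z) (Z(z) = (z + 2*1*(-2 + 1))*(z - 10) = (z + 2*1*(-1))*(-10 + z) = (z - 2)*(-10 + z) = (-2 + z)*(-10 + z) = (-10 + z)*(-2 + z))
Z(-13)*(-185) = (20 + (-13)**2 - 12*(-13))*(-185) = (20 + 169 + 156)*(-185) = 345*(-185) = -63825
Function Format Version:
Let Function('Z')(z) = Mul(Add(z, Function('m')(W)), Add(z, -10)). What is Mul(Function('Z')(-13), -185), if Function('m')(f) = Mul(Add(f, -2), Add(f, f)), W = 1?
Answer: -63825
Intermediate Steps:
Function('m')(f) = Mul(2, f, Add(-2, f)) (Function('m')(f) = Mul(Add(-2, f), Mul(2, f)) = Mul(2, f, Add(-2, f)))
Function('Z')(z) = Mul(Add(-10, z), Add(-2, z)) (Function('Z')(z) = Mul(Add(z, Mul(2, 1, Add(-2, 1))), Add(z, -10)) = Mul(Add(z, Mul(2, 1, -1)), Add(-10, z)) = Mul(Add(z, -2), Add(-10, z)) = Mul(Add(-2, z), Add(-10, z)) = Mul(Add(-10, z), Add(-2, z)))
Mul(Function('Z')(-13), -185) = Mul(Add(20, Pow(-13, 2), Mul(-12, -13)), -185) = Mul(Add(20, 169, 156), -185) = Mul(345, -185) = -63825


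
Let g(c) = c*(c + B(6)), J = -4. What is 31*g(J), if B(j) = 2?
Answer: 248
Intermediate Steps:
g(c) = c*(2 + c) (g(c) = c*(c + 2) = c*(2 + c))
31*g(J) = 31*(-4*(2 - 4)) = 31*(-4*(-2)) = 31*8 = 248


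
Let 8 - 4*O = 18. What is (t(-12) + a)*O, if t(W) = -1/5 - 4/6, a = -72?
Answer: 1093/6 ≈ 182.17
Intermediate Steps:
O = -5/2 (O = 2 - 1/4*18 = 2 - 9/2 = -5/2 ≈ -2.5000)
t(W) = -13/15 (t(W) = -1*1/5 - 4*1/6 = -1/5 - 2/3 = -13/15)
(t(-12) + a)*O = (-13/15 - 72)*(-5/2) = -1093/15*(-5/2) = 1093/6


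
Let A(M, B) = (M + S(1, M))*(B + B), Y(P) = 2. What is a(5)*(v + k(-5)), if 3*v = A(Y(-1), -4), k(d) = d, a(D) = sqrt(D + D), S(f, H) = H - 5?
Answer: -7*sqrt(10)/3 ≈ -7.3786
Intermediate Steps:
S(f, H) = -5 + H
a(D) = sqrt(2)*sqrt(D) (a(D) = sqrt(2*D) = sqrt(2)*sqrt(D))
A(M, B) = 2*B*(-5 + 2*M) (A(M, B) = (M + (-5 + M))*(B + B) = (-5 + 2*M)*(2*B) = 2*B*(-5 + 2*M))
v = 8/3 (v = (2*(-4)*(-5 + 2*2))/3 = (2*(-4)*(-5 + 4))/3 = (2*(-4)*(-1))/3 = (1/3)*8 = 8/3 ≈ 2.6667)
a(5)*(v + k(-5)) = (sqrt(2)*sqrt(5))*(8/3 - 5) = sqrt(10)*(-7/3) = -7*sqrt(10)/3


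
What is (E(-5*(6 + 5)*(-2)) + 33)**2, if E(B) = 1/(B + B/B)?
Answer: 13424896/12321 ≈ 1089.6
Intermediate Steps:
E(B) = 1/(1 + B) (E(B) = 1/(B + 1) = 1/(1 + B))
(E(-5*(6 + 5)*(-2)) + 33)**2 = (1/(1 - 5*(6 + 5)*(-2)) + 33)**2 = (1/(1 - 5*11*(-2)) + 33)**2 = (1/(1 - 55*(-2)) + 33)**2 = (1/(1 + 110) + 33)**2 = (1/111 + 33)**2 = (3664/111)**2 = 13424896/12321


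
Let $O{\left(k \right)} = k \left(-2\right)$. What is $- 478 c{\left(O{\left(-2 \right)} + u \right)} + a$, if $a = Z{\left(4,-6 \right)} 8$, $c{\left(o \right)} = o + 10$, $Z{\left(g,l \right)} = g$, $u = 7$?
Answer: $-10006$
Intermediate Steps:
$O{\left(k \right)} = - 2 k$
$c{\left(o \right)} = 10 + o$
$a = 32$ ($a = 4 \cdot 8 = 32$)
$- 478 c{\left(O{\left(-2 \right)} + u \right)} + a = - 478 \left(10 + \left(\left(-2\right) \left(-2\right) + 7\right)\right) + 32 = - 478 \left(10 + \left(4 + 7\right)\right) + 32 = - 478 \left(10 + 11\right) + 32 = \left(-478\right) 21 + 32 = -10038 + 32 = -10006$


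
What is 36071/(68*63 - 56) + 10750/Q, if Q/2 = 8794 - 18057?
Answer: 44485739/5594852 ≈ 7.9512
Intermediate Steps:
Q = -18526 (Q = 2*(8794 - 18057) = 2*(-9263) = -18526)
36071/(68*63 - 56) + 10750/Q = 36071/(68*63 - 56) + 10750/(-18526) = 36071/(4284 - 56) + 10750*(-1/18526) = 36071/4228 - 5375/9263 = 36071*(1/4228) - 5375/9263 = 5153/604 - 5375/9263 = 44485739/5594852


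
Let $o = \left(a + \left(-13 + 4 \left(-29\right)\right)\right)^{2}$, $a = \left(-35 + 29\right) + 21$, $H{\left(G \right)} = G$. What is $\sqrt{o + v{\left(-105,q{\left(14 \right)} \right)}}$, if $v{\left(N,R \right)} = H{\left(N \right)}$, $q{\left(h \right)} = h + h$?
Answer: $\sqrt{12891} \approx 113.54$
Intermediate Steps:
$q{\left(h \right)} = 2 h$
$a = 15$ ($a = -6 + 21 = 15$)
$v{\left(N,R \right)} = N$
$o = 12996$ ($o = \left(15 + \left(-13 + 4 \left(-29\right)\right)\right)^{2} = \left(15 - 129\right)^{2} = \left(-114\right)^{2} = 12996$)
$\sqrt{o + v{\left(-105,q{\left(14 \right)} \right)}} = \sqrt{12996 - 105} = \sqrt{12891}$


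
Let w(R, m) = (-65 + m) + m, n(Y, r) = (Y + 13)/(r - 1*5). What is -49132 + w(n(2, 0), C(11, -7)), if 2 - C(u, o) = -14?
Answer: -49165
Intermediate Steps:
n(Y, r) = (13 + Y)/(-5 + r) (n(Y, r) = (13 + Y)/(r - 5) = (13 + Y)/(-5 + r))
C(u, o) = 16 (C(u, o) = 2 - 1*(-14) = 2 + 14 = 16)
w(R, m) = -65 + 2*m
-49132 + w(n(2, 0), C(11, -7)) = -49132 + (-65 + 2*16) = -49132 + (-65 + 32) = -49132 - 33 = -49165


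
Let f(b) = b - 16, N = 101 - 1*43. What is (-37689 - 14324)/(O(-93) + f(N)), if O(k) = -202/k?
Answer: -372093/316 ≈ -1177.5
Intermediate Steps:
N = 58 (N = 101 - 43 = 58)
f(b) = -16 + b
(-37689 - 14324)/(O(-93) + f(N)) = (-37689 - 14324)/(-202/(-93) + (-16 + 58)) = -52013/(-202*(-1/93) + 42) = -52013/(202/93 + 42) = -52013/4108/93 = -52013*93/4108 = -372093/316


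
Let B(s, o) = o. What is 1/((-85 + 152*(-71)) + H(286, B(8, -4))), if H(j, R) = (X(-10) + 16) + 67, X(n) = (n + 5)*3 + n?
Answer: -1/10819 ≈ -9.2430e-5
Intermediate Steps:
X(n) = 15 + 4*n (X(n) = (5 + n)*3 + n = (15 + 3*n) + n = 15 + 4*n)
H(j, R) = 58 (H(j, R) = ((15 + 4*(-10)) + 16) + 67 = ((15 - 40) + 16) + 67 = (-25 + 16) + 67 = -9 + 67 = 58)
1/((-85 + 152*(-71)) + H(286, B(8, -4))) = 1/((-85 + 152*(-71)) + 58) = 1/((-85 - 10792) + 58) = 1/(-10877 + 58) = 1/(-10819) = -1/10819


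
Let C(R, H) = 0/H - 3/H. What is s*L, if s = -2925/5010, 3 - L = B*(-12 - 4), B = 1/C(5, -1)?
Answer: -1625/334 ≈ -4.8653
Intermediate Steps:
C(R, H) = -3/H (C(R, H) = 0 - 3/H = -3/H)
B = 1/3 (B = 1/(-3/(-1)) = 1/(-3*(-1)) = 1/3 ≈ 0.33333)
L = 25/3 (L = 3 - (-12 - 4)/3 = 3 - (-16)/3 = 3 - 1*(-16/3) = 3 + 16/3 = 25/3 ≈ 8.3333)
s = -195/334 (s = -2925*1/5010 = -195/334 ≈ -0.58383)
s*L = -195/334*25/3 = -1625/334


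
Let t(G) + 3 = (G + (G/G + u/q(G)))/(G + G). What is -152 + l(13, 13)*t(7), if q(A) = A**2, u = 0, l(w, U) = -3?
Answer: -1013/7 ≈ -144.71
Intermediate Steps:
t(G) = -3 + (1 + G)/(2*G) (t(G) = -3 + (G + (G/G + 0/(G**2)))/(G + G) = -3 + (G + (1 + 0/G**2))/((2*G)) = -3 + (G + (1 + 0))*(1/(2*G)) = -3 + (G + 1)*(1/(2*G)) = -3 + (1 + G)*(1/(2*G)) = -3 + (1 + G)/(2*G))
-152 + l(13, 13)*t(7) = -152 - 3*(1 - 5*7)/(2*7) = -152 - 3*(1 - 35)/(2*7) = -152 - 3*(-34)/(2*7) = -152 - 3*(-17/7) = -152 + 51/7 = -1013/7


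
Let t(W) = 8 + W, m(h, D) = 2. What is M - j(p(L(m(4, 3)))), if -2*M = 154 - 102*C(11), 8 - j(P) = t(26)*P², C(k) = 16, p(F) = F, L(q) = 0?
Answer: 731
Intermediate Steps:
j(P) = 8 - 34*P² (j(P) = 8 - (8 + 26)*P² = 8 - 34*P²)
M = 739 (M = -(154 - 102*16)/2 = -(154 - 1632)/2 = -½*(-1478) = 739)
M - j(p(L(m(4, 3)))) = 739 - (8 - 34*0²) = 739 - (8 - 34*0) = 739 - (8 + 0) = 739 - 1*8 = 739 - 8 = 731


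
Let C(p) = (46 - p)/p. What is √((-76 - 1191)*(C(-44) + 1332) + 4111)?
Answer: I*√813575642/22 ≈ 1296.5*I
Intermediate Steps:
C(p) = (46 - p)/p
√((-76 - 1191)*(C(-44) + 1332) + 4111) = √((-76 - 1191)*((46 - 1*(-44))/(-44) + 1332) + 4111) = √(-1267*(-(46 + 44)/44 + 1332) + 4111) = √(-1267*(-1/44*90 + 1332) + 4111) = √(-1267*(-45/22 + 1332) + 4111) = √(-1267*29259/22 + 4111) = √(-37071153/22 + 4111) = √(-36980711/22) = I*√813575642/22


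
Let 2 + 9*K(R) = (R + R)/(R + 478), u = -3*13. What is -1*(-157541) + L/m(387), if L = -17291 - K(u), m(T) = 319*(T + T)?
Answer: 153685211179061/975525606 ≈ 1.5754e+5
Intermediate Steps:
m(T) = 638*T (m(T) = 319*(2*T) = 638*T)
u = -39
K(R) = -2/9 + 2*R/(9*(478 + R)) (K(R) = -2/9 + ((R + R)/(R + 478))/9 = -2/9 + ((2*R)/(478 + R))/9 = -2/9 + (2*R/(478 + R))/9 = -2/9 + 2*R/(9*(478 + R)))
L = -68315785/3951 (L = -17291 - (-956)/(4302 + 9*(-39)) = -17291 - (-956)/(4302 - 351) = -17291 - (-956)/3951 = -17291 - 1*(-956/3951) = -17291 + 956/3951 = -68315785/3951 ≈ -17291.)
-1*(-157541) + L/m(387) = -1*(-157541) - 68315785/(3951*(638*387)) = 157541 - 68315785/3951/246906 = 157541 - 68315785/3951*1/246906 = 157541 - 68315785/975525606 = 153685211179061/975525606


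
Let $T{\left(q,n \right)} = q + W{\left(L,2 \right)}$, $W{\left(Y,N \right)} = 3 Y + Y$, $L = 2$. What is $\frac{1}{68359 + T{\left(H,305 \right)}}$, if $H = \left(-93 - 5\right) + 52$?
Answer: $\frac{1}{68321} \approx 1.4637 \cdot 10^{-5}$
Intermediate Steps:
$W{\left(Y,N \right)} = 4 Y$
$H = -46$ ($H = -98 + 52 = -46$)
$T{\left(q,n \right)} = 8 + q$ ($T{\left(q,n \right)} = q + 4 \cdot 2 = q + 8 = 8 + q$)
$\frac{1}{68359 + T{\left(H,305 \right)}} = \frac{1}{68359 + \left(8 - 46\right)} = \frac{1}{68359 - 38} = \frac{1}{68321}$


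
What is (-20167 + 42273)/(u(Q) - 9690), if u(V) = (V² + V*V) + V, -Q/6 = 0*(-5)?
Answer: -11053/4845 ≈ -2.2813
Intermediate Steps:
Q = 0 (Q = -0*(-5) = -6*0 = 0)
u(V) = V + 2*V² (u(V) = (V² + V²) + V = 2*V² + V = V + 2*V²)
(-20167 + 42273)/(u(Q) - 9690) = (-20167 + 42273)/(0*(1 + 2*0) - 9690) = 22106/(0*(1 + 0) - 9690) = 22106/(0*1 - 9690) = 22106/(0 - 9690) = 22106/(-9690) = 22106*(-1/9690) = -11053/4845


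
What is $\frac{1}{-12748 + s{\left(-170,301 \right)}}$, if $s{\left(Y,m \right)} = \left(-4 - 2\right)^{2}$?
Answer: $- \frac{1}{12712} \approx -7.8666 \cdot 10^{-5}$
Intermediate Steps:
$s{\left(Y,m \right)} = 36$ ($s{\left(Y,m \right)} = \left(-6\right)^{2} = 36$)
$\frac{1}{-12748 + s{\left(-170,301 \right)}} = \frac{1}{-12748 + 36} = \frac{1}{-12712} = - \frac{1}{12712}$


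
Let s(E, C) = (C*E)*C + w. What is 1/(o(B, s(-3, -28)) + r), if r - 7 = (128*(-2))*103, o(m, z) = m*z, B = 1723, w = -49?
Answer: -1/4163284 ≈ -2.4019e-7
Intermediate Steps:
s(E, C) = -49 + E*C² (s(E, C) = (C*E)*C - 49 = E*C² - 49 = -49 + E*C²)
r = -26361 (r = 7 + (128*(-2))*103 = 7 - 256*103 = 7 - 26368 = -26361)
1/(o(B, s(-3, -28)) + r) = 1/(1723*(-49 - 3*(-28)²) - 26361) = 1/(1723*(-49 - 3*784) - 26361) = 1/(1723*(-49 - 2352) - 26361) = 1/(1723*(-2401) - 26361) = 1/(-4136923 - 26361) = 1/(-4163284) = -1/4163284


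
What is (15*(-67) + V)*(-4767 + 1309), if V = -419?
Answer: 4924192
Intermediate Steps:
(15*(-67) + V)*(-4767 + 1309) = (15*(-67) - 419)*(-4767 + 1309) = (-1005 - 419)*(-3458) = -1424*(-3458) = 4924192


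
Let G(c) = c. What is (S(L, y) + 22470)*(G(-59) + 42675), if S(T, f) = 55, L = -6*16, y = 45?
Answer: 959925400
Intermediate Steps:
L = -96
(S(L, y) + 22470)*(G(-59) + 42675) = (55 + 22470)*(-59 + 42675) = 22525*42616 = 959925400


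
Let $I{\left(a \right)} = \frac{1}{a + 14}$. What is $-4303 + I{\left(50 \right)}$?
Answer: $- \frac{275391}{64} \approx -4303.0$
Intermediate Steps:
$I{\left(a \right)} = \frac{1}{14 + a}$
$-4303 + I{\left(50 \right)} = -4303 + \frac{1}{14 + 50} = -4303 + \frac{1}{64} = - \frac{275391}{64}$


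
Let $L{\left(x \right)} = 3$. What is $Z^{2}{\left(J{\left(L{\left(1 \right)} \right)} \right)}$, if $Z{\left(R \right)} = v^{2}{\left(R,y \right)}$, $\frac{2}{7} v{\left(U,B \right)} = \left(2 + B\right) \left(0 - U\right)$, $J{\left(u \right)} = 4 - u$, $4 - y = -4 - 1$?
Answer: $\frac{35153041}{16} \approx 2.1971 \cdot 10^{6}$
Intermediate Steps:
$y = 9$ ($y = 4 - \left(-4 - 1\right) = 4 - -5 = 4 + 5 = 9$)
$v{\left(U,B \right)} = - \frac{7 U \left(2 + B\right)}{2}$ ($v{\left(U,B \right)} = \frac{7 \left(2 + B\right) \left(0 - U\right)}{2} = \frac{7 \left(2 + B\right) \left(- U\right)}{2} = \frac{7 \left(- U \left(2 + B\right)\right)}{2} = - \frac{7 U \left(2 + B\right)}{2}$)
$Z{\left(R \right)} = \frac{5929 R^{2}}{4}$ ($Z{\left(R \right)} = \left(- \frac{7 R \left(2 + 9\right)}{2}\right)^{2} = \left(\left(- \frac{7}{2}\right) R 11\right)^{2} = \left(- \frac{77 R}{2}\right)^{2} = \frac{5929 R^{2}}{4}$)
$Z^{2}{\left(J{\left(L{\left(1 \right)} \right)} \right)} = \left(\frac{5929 \left(4 - 3\right)^{2}}{4}\right)^{2} = \left(\frac{5929 \cdot 1^{2}}{4}\right)^{2} = \left(\frac{5929}{4} \cdot 1\right)^{2} = \left(\frac{5929}{4}\right)^{2} = \frac{35153041}{16}$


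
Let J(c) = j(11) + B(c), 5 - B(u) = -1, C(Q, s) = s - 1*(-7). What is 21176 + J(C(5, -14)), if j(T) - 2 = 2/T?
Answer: 233026/11 ≈ 21184.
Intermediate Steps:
j(T) = 2 + 2/T
C(Q, s) = 7 + s (C(Q, s) = s + 7 = 7 + s)
B(u) = 6 (B(u) = 5 - 1*(-1) = 5 + 1 = 6)
J(c) = 90/11 (J(c) = (2 + 2/11) + 6 = 24/11 + 6 = 90/11)
21176 + J(C(5, -14)) = 21176 + 90/11 = 233026/11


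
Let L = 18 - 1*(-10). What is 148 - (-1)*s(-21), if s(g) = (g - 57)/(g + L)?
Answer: 958/7 ≈ 136.86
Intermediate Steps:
L = 28 (L = 18 + 10 = 28)
s(g) = (-57 + g)/(28 + g) (s(g) = (g - 57)/(g + 28) = (-57 + g)/(28 + g))
148 - (-1)*s(-21) = 148 - (-1)*(-57 - 21)/(28 - 21) = 148 - (-1)*-78/7 = 148 - (-1)*(⅐)*(-78) = 148 - (-1)*(-78)/7 = 148 - 1*78/7 = 148 - 78/7 = 958/7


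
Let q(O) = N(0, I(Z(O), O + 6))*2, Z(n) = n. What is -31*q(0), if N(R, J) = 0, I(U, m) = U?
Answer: 0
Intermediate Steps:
q(O) = 0 (q(O) = 0*2 = 0)
-31*q(0) = -31*0 = 0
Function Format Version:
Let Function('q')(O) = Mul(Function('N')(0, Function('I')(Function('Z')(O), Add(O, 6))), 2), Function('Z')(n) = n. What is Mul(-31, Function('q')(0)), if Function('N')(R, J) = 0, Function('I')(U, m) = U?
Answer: 0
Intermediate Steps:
Function('q')(O) = 0 (Function('q')(O) = Mul(0, 2) = 0)
Mul(-31, Function('q')(0)) = Mul(-31, 0) = 0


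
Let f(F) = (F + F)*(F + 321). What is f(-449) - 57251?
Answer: 57693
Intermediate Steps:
f(F) = 2*F*(321 + F) (f(F) = (2*F)*(321 + F) = 2*F*(321 + F))
f(-449) - 57251 = 2*(-449)*(321 - 449) - 57251 = 2*(-449)*(-128) - 57251 = 114944 - 57251 = 57693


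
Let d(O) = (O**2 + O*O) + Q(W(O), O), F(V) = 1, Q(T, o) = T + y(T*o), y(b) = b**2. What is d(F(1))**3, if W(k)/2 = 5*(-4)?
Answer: 3811036328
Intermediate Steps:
W(k) = -40 (W(k) = 2*(5*(-4)) = 2*(-20) = -40)
Q(T, o) = T + T**2*o**2 (Q(T, o) = T + (T*o)**2 = T + T**2*o**2)
d(O) = -40 + 1602*O**2 (d(O) = (O**2 + O*O) - 40*(1 - 40*O**2) = (O**2 + O**2) + (-40 + 1600*O**2) = 2*O**2 + (-40 + 1600*O**2) = -40 + 1602*O**2)
d(F(1))**3 = (-40 + 1602*1**2)**3 = (-40 + 1602*1)**3 = (-40 + 1602)**3 = 1562**3 = 3811036328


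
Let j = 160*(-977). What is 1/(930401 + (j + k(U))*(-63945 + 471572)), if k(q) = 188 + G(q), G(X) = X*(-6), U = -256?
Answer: -1/63016573291 ≈ -1.5869e-11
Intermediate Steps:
j = -156320
G(X) = -6*X
k(q) = 188 - 6*q
1/(930401 + (j + k(U))*(-63945 + 471572)) = 1/(930401 + (-156320 + (188 - 6*(-256)))*(-63945 + 471572)) = 1/(930401 + (-156320 + (188 + 1536))*407627) = 1/(930401 + (-156320 + 1724)*407627) = 1/(930401 - 154596*407627) = 1/(930401 - 63017503692) = 1/(-63016573291) = -1/63016573291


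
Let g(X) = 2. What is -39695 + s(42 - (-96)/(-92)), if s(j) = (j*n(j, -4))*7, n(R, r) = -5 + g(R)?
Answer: -932767/23 ≈ -40555.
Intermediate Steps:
n(R, r) = -3 (n(R, r) = -5 + 2 = -3)
s(j) = -21*j (s(j) = (j*(-3))*7 = -3*j*7 = -21*j)
-39695 + s(42 - (-96)/(-92)) = -39695 - 21*(42 - (-96)/(-92)) = -39695 - 21*(42 - (-96)*(-1)/92) = -39695 - 21*(42 - 1*24/23) = -39695 - 21*(42 - 24/23) = -39695 - 21*942/23 = -39695 - 19782/23 = -932767/23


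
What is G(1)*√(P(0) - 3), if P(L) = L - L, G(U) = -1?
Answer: -I*√3 ≈ -1.732*I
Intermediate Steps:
P(L) = 0
G(1)*√(P(0) - 3) = -√(0 - 3) = -√(-3) = -I*√3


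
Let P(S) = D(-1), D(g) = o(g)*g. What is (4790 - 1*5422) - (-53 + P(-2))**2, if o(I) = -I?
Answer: -3548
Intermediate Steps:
D(g) = -g**2 (D(g) = (-g)*g = -g**2)
P(S) = -1 (P(S) = -1*(-1)**2 = -1*1 = -1)
(4790 - 1*5422) - (-53 + P(-2))**2 = (4790 - 1*5422) - (-53 - 1)**2 = (4790 - 5422) - 1*(-54)**2 = -632 - 1*2916 = -632 - 2916 = -3548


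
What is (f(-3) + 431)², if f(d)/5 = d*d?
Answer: 226576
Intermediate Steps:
f(d) = 5*d² (f(d) = 5*(d*d) = 5*d²)
(f(-3) + 431)² = (5*(-3)² + 431)² = (5*9 + 431)² = (45 + 431)² = 476² = 226576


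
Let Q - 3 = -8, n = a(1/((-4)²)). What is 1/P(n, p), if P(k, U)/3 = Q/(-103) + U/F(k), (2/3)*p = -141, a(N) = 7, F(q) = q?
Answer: -1442/130497 ≈ -0.011050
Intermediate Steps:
n = 7
p = -423/2 (p = (3/2)*(-141) = -423/2 ≈ -211.50)
Q = -5 (Q = 3 - 8 = -5)
P(k, U) = 15/103 + 3*U/k (P(k, U) = 3*(-5/(-103) + U/k) = 3*(-5*(-1/103) + U/k) = 3*(5/103 + U/k) = 15/103 + 3*U/k)
1/P(n, p) = 1/(15/103 + 3*(-423/2)/7) = 1/(15/103 + 3*(-423/2)*(⅐)) = 1/(15/103 - 1269/14) = 1/(-130497/1442) = -1442/130497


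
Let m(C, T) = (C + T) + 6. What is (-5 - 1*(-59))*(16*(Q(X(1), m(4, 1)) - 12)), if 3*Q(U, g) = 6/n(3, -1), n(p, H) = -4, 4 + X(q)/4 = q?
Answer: -10800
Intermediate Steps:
X(q) = -16 + 4*q
m(C, T) = 6 + C + T
Q(U, g) = -1/2 (Q(U, g) = (6/(-4))/3 = (6*(-1/4))/3 = (1/3)*(-3/2) = -1/2)
(-5 - 1*(-59))*(16*(Q(X(1), m(4, 1)) - 12)) = (-5 - 1*(-59))*(16*(-1/2 - 12)) = (-5 + 59)*(16*(-25/2)) = 54*(-200) = -10800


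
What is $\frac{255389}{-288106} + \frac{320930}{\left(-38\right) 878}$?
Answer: $- \frac{12622832147}{1201546073} \approx -10.505$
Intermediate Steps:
$\frac{255389}{-288106} + \frac{320930}{\left(-38\right) 878} = 255389 \left(- \frac{1}{288106}\right) + \frac{320930}{-33364} = - \frac{255389}{288106} + 320930 \left(- \frac{1}{33364}\right) = - \frac{255389}{288106} - \frac{160465}{16682} = - \frac{12622832147}{1201546073}$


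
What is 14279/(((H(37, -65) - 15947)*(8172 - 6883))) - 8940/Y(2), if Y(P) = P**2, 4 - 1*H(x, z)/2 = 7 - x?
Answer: -45746063564/20468031 ≈ -2235.0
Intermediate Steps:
H(x, z) = -6 + 2*x (H(x, z) = 8 - 2*(7 - x) = 8 + (-14 + 2*x) = -6 + 2*x)
14279/(((H(37, -65) - 15947)*(8172 - 6883))) - 8940/Y(2) = 14279/((((-6 + 2*37) - 15947)*(8172 - 6883))) - 8940/(2**2) = 14279/((((-6 + 74) - 15947)*1289)) - 8940/4 = 14279/(((68 - 15947)*1289)) - 8940*1/4 = 14279/((-15879*1289)) - 2235 = 14279/(-20468031) - 2235 = 14279*(-1/20468031) - 2235 = -14279/20468031 - 2235 = -45746063564/20468031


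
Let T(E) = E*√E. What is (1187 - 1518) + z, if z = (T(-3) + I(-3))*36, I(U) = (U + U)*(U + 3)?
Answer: -331 - 108*I*√3 ≈ -331.0 - 187.06*I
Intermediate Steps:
I(U) = 2*U*(3 + U) (I(U) = (2*U)*(3 + U) = 2*U*(3 + U))
T(E) = E^(3/2)
z = -108*I*√3 (z = ((-3)^(3/2) + 2*(-3)*(3 - 3))*36 = (-3*I*√3 + 2*(-3)*0)*36 = (-3*I*√3 + 0)*36 = -3*I*√3*36 = -108*I*√3 ≈ -187.06*I)
(1187 - 1518) + z = (1187 - 1518) - 108*I*√3 = -331 - 108*I*√3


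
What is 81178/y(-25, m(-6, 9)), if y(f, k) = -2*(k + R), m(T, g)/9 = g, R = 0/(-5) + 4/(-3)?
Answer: -121767/239 ≈ -509.49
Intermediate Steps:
R = -4/3 (R = 0*(-⅕) + 4*(-⅓) = 0 - 4/3 = -4/3 ≈ -1.3333)
m(T, g) = 9*g
y(f, k) = 8/3 - 2*k (y(f, k) = -2*(k - 4/3) = -2*(-4/3 + k) = 8/3 - 2*k)
81178/y(-25, m(-6, 9)) = 81178/(8/3 - 18*9) = 81178/(8/3 - 2*81) = 81178/(8/3 - 162) = 81178/(-478/3) = 81178*(-3/478) = -121767/239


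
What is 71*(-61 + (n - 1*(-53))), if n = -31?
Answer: -2769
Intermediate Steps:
71*(-61 + (n - 1*(-53))) = 71*(-61 + (-31 - 1*(-53))) = 71*(-61 + (-31 + 53)) = 71*(-61 + 22) = 71*(-39) = -2769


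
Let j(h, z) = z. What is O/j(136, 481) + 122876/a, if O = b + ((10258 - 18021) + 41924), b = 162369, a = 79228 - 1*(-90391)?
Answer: 33394325426/81586739 ≈ 409.31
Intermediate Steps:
a = 169619 (a = 79228 + 90391 = 169619)
O = 196530 (O = 162369 + ((10258 - 18021) + 41924) = 162369 + (-7763 + 41924) = 162369 + 34161 = 196530)
O/j(136, 481) + 122876/a = 196530/481 + 122876/169619 = 33394325426/81586739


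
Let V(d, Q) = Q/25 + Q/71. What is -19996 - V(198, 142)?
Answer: -500092/25 ≈ -20004.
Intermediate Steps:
V(d, Q) = 96*Q/1775 (V(d, Q) = Q*(1/25) + Q*(1/71) = Q/25 + Q/71 = 96*Q/1775)
-19996 - V(198, 142) = -19996 - 96*142/1775 = -19996 - 1*192/25 = -19996 - 192/25 = -500092/25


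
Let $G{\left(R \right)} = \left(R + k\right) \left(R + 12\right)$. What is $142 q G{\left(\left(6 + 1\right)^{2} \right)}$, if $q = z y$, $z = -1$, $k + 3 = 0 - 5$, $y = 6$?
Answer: $-2130852$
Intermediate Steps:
$k = -8$ ($k = -3 + \left(0 - 5\right) = -3 - 5 = -8$)
$G{\left(R \right)} = \left(-8 + R\right) \left(12 + R\right)$ ($G{\left(R \right)} = \left(R - 8\right) \left(R + 12\right) = \left(-8 + R\right) \left(12 + R\right)$)
$q = -6$ ($q = \left(-1\right) 6 = -6$)
$142 q G{\left(\left(6 + 1\right)^{2} \right)} = 142 \left(-6\right) \left(-96 + \left(\left(6 + 1\right)^{2}\right)^{2} + 4 \left(6 + 1\right)^{2}\right) = - 852 \left(-96 + \left(7^{2}\right)^{2} + 4 \cdot 7^{2}\right) = - 852 \left(-96 + 49^{2} + 4 \cdot 49\right) = - 852 \left(-96 + 2401 + 196\right) = \left(-852\right) 2501 = -2130852$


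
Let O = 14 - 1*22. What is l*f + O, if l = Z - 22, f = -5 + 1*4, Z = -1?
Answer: 15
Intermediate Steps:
O = -8 (O = 14 - 22 = -8)
f = -1 (f = -5 + 4 = -1)
l = -23 (l = -1 - 22 = -23)
l*f + O = -23*(-1) - 8 = 23 - 8 = 15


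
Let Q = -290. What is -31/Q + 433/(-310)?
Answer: -5798/4495 ≈ -1.2899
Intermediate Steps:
-31/Q + 433/(-310) = -31/(-290) + 433/(-310) = -31*(-1/290) + 433*(-1/310) = 31/290 - 433/310 = -5798/4495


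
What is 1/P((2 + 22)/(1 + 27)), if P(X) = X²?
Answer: 49/36 ≈ 1.3611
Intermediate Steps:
1/P((2 + 22)/(1 + 27)) = 1/(((2 + 22)/(1 + 27))²) = 1/((24/28)²) = 1/((24*(1/28))²) = 1/((6/7)²) = 1/(36/49) = 49/36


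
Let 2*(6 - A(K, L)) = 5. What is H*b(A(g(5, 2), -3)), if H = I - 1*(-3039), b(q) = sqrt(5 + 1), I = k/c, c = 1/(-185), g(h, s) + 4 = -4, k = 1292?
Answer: -235981*sqrt(6) ≈ -5.7803e+5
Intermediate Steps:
g(h, s) = -8 (g(h, s) = -4 - 4 = -8)
A(K, L) = 7/2 (A(K, L) = 6 - 1/2*5 = 6 - 5/2 = 7/2)
c = -1/185 ≈ -0.0054054
I = -239020 (I = 1292/(-1/185) = 1292*(-185) = -239020)
b(q) = sqrt(6)
H = -235981 (H = -239020 - 1*(-3039) = -239020 + 3039 = -235981)
H*b(A(g(5, 2), -3)) = -235981*sqrt(6)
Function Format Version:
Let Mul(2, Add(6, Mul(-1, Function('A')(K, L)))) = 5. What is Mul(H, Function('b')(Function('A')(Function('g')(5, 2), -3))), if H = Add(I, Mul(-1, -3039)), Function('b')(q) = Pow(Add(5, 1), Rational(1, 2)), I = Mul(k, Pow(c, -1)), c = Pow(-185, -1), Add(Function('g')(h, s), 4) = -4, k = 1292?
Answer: Mul(-235981, Pow(6, Rational(1, 2))) ≈ -5.7803e+5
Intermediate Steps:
Function('g')(h, s) = -8 (Function('g')(h, s) = Add(-4, -4) = -8)
Function('A')(K, L) = Rational(7, 2) (Function('A')(K, L) = Add(6, Mul(Rational(-1, 2), 5)) = Add(6, Rational(-5, 2)) = Rational(7, 2))
c = Rational(-1, 185) ≈ -0.0054054
I = -239020 (I = Mul(1292, Pow(Rational(-1, 185), -1)) = Mul(1292, -185) = -239020)
Function('b')(q) = Pow(6, Rational(1, 2))
H = -235981 (H = Add(-239020, Mul(-1, -3039)) = Add(-239020, 3039) = -235981)
Mul(H, Function('b')(Function('A')(Function('g')(5, 2), -3))) = Mul(-235981, Pow(6, Rational(1, 2)))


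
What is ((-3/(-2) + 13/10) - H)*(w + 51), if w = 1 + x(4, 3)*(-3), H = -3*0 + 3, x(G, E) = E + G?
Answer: -31/5 ≈ -6.2000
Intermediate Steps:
H = 3 (H = 0 + 3 = 3)
w = -20 (w = 1 + (3 + 4)*(-3) = 1 + 7*(-3) = 1 - 21 = -20)
((-3/(-2) + 13/10) - H)*(w + 51) = ((-3/(-2) + 13/10) - 1*3)*(-20 + 51) = ((-3*(-½) + 13*(⅒)) - 3)*31 = ((3/2 + 13/10) - 3)*31 = (14/5 - 3)*31 = -⅕*31 = -31/5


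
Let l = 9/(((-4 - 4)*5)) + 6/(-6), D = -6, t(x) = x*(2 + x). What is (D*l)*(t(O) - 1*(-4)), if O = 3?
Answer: 2793/20 ≈ 139.65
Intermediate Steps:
l = -49/40 (l = 9/((-8*5)) + 6*(-⅙) = 9/(-40) - 1 = 9*(-1/40) - 1 = -9/40 - 1 = -49/40 ≈ -1.2250)
(D*l)*(t(O) - 1*(-4)) = (-6*(-49/40))*(3*(2 + 3) - 1*(-4)) = 147*(3*5 + 4)/20 = 147*(15 + 4)/20 = (147/20)*19 = 2793/20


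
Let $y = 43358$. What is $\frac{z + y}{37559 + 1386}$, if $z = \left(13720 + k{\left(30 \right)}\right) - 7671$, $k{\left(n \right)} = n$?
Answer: $\frac{49437}{38945} \approx 1.2694$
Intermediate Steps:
$z = 6079$ ($z = \left(13720 + 30\right) - 7671 = 13750 - 7671 = 6079$)
$\frac{z + y}{37559 + 1386} = \frac{6079 + 43358}{37559 + 1386} = \frac{49437}{38945}$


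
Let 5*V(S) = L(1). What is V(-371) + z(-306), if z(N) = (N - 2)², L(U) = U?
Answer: 474321/5 ≈ 94864.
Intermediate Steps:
V(S) = ⅕ (V(S) = (⅕)*1 = ⅕)
z(N) = (-2 + N)²
V(-371) + z(-306) = ⅕ + (-2 - 306)² = ⅕ + (-308)² = ⅕ + 94864 = 474321/5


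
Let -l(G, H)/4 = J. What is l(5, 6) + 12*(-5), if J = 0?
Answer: -60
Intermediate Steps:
l(G, H) = 0 (l(G, H) = -4*0 = 0)
l(5, 6) + 12*(-5) = 0 + 12*(-5) = 0 - 60 = -60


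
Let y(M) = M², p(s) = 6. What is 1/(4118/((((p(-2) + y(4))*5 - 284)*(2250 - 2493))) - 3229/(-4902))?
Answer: 1191186/900661 ≈ 1.3226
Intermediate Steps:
1/(4118/((((p(-2) + y(4))*5 - 284)*(2250 - 2493))) - 3229/(-4902)) = 1/(4118/((((6 + 4²)*5 - 284)*(2250 - 2493))) - 3229/(-4902)) = 1/(4118/((((6 + 16)*5 - 284)*(-243))) - 3229*(-1/4902)) = 1/(4118/(((22*5 - 284)*(-243))) + 3229/4902) = 1/(4118/(((110 - 284)*(-243))) + 3229/4902) = 1/(4118/((-174*(-243))) + 3229/4902) = 1/(4118/42282 + 3229/4902) = 1/(4118*(1/42282) + 3229/4902) = 1/(71/729 + 3229/4902) = 1/(900661/1191186) = 1191186/900661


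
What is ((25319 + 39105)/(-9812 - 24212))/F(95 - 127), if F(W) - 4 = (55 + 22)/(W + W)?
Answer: -515392/761287 ≈ -0.67700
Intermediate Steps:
F(W) = 4 + 77/(2*W) (F(W) = 4 + (55 + 22)/(W + W) = 4 + 77/((2*W)) = 4 + 77*(1/(2*W)) = 4 + 77/(2*W))
((25319 + 39105)/(-9812 - 24212))/F(95 - 127) = ((25319 + 39105)/(-9812 - 24212))/(4 + 77/(2*(95 - 127))) = (64424/(-34024))/(4 + (77/2)/(-32)) = (64424*(-1/34024))/(4 + (77/2)*(-1/32)) = -8053/(4253*(4 - 77/64)) = -8053/(4253*179/64) = -8053/4253*64/179 = -515392/761287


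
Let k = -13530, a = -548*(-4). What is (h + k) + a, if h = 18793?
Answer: 7455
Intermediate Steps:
a = 2192
(h + k) + a = (18793 - 13530) + 2192 = 5263 + 2192 = 7455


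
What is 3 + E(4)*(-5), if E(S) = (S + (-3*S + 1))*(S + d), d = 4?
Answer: 283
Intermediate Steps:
E(S) = (1 - 2*S)*(4 + S) (E(S) = (S + (-3*S + 1))*(S + 4) = (S + (1 - 3*S))*(4 + S) = (1 - 2*S)*(4 + S))
3 + E(4)*(-5) = 3 + (4 - 7*4 - 2*4²)*(-5) = 3 + (4 - 28 - 2*16)*(-5) = 3 + (4 - 28 - 32)*(-5) = 3 - 56*(-5) = 3 + 280 = 283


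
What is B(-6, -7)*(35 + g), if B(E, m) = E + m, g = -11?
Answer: -312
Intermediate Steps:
B(-6, -7)*(35 + g) = (-6 - 7)*(35 - 11) = -13*24 = -312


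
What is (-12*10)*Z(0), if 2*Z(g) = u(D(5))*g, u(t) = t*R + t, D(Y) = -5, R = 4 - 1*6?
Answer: 0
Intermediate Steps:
R = -2 (R = 4 - 6 = -2)
u(t) = -t (u(t) = t*(-2) + t = -2*t + t = -t)
Z(g) = 5*g/2 (Z(g) = ((-1*(-5))*g)/2 = (5*g)/2 = 5*g/2)
(-12*10)*Z(0) = (-12*10)*((5/2)*0) = -120*0 = 0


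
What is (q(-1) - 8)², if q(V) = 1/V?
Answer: 81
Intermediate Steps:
(q(-1) - 8)² = (1/(-1) - 8)² = (-1 - 8)² = (-9)² = 81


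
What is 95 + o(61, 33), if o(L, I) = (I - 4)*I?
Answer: 1052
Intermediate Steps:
o(L, I) = I*(-4 + I) (o(L, I) = (-4 + I)*I = I*(-4 + I))
95 + o(61, 33) = 95 + 33*(-4 + 33) = 95 + 33*29 = 95 + 957 = 1052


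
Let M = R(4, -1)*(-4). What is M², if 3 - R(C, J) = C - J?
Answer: 64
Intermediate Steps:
R(C, J) = 3 + J - C (R(C, J) = 3 - (C - J) = 3 + (J - C) = 3 + J - C)
M = 8 (M = (3 - 1 - 1*4)*(-4) = (3 - 1 - 4)*(-4) = -2*(-4) = 8)
M² = 8² = 64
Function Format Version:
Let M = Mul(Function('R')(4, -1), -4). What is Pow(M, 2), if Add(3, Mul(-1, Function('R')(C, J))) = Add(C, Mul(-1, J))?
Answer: 64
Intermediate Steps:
Function('R')(C, J) = Add(3, J, Mul(-1, C)) (Function('R')(C, J) = Add(3, Mul(-1, Add(C, Mul(-1, J)))) = Add(3, Add(J, Mul(-1, C))) = Add(3, J, Mul(-1, C)))
M = 8 (M = Mul(Add(3, -1, Mul(-1, 4)), -4) = Mul(Add(3, -1, -4), -4) = Mul(-2, -4) = 8)
Pow(M, 2) = Pow(8, 2) = 64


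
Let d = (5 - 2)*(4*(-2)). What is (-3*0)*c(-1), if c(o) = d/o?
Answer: 0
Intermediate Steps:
d = -24 (d = 3*(-8) = -24)
c(o) = -24/o
(-3*0)*c(-1) = (-3*0)*(-24/(-1)) = 0*(-24*(-1)) = 0*24 = 0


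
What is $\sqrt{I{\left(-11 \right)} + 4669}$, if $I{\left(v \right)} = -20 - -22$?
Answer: $3 \sqrt{519} \approx 68.345$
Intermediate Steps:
$I{\left(v \right)} = 2$ ($I{\left(v \right)} = -20 + 22 = 2$)
$\sqrt{I{\left(-11 \right)} + 4669} = \sqrt{2 + 4669} = \sqrt{4671} = 3 \sqrt{519}$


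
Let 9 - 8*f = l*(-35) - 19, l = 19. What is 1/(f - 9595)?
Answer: -8/76067 ≈ -0.00010517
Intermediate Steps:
f = 693/8 (f = 9/8 - (19*(-35) - 19)/8 = 9/8 - (-665 - 19)/8 = 9/8 - ⅛*(-684) = 9/8 + 171/2 = 693/8 ≈ 86.625)
1/(f - 9595) = 1/(693/8 - 9595) = 1/(-76067/8) = -8/76067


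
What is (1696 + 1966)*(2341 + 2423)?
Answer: 17445768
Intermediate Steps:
(1696 + 1966)*(2341 + 2423) = 3662*4764 = 17445768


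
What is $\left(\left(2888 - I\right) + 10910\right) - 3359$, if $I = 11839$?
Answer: $-1400$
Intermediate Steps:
$\left(\left(2888 - I\right) + 10910\right) - 3359 = \left(\left(2888 - 11839\right) + 10910\right) - 3359 = \left(-8951 + 10910\right) - 3359 = 1959 - 3359 = -1400$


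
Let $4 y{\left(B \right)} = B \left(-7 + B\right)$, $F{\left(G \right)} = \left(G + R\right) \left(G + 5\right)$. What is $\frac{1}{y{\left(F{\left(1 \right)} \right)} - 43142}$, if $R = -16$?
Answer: $- \frac{2}{81919} \approx -2.4414 \cdot 10^{-5}$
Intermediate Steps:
$F{\left(G \right)} = \left(-16 + G\right) \left(5 + G\right)$ ($F{\left(G \right)} = \left(G - 16\right) \left(G + 5\right) = \left(-16 + G\right) \left(5 + G\right)$)
$y{\left(B \right)} = \frac{B \left(-7 + B\right)}{4}$
$\frac{1}{y{\left(F{\left(1 \right)} \right)} - 43142} = \frac{1}{\frac{\left(-80 + 1^{2} - 11\right) \left(-7 - \left(91 - 1\right)\right)}{4} - 43142} = \frac{1}{\frac{\left(-80 + 1 - 11\right) \left(-7 - 90\right)}{4} - 43142} = \frac{1}{\frac{1}{4} \left(-90\right) \left(-7 - 90\right) - 43142} = \frac{1}{\frac{1}{4} \left(-90\right) \left(-97\right) - 43142} = \frac{1}{\frac{4365}{2} - 43142} = \frac{1}{- \frac{81919}{2}} = - \frac{2}{81919}$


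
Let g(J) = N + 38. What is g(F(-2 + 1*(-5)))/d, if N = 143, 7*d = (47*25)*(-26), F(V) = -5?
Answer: -1267/30550 ≈ -0.041473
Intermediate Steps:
d = -30550/7 (d = ((47*25)*(-26))/7 = (1175*(-26))/7 = (1/7)*(-30550) = -30550/7 ≈ -4364.3)
g(J) = 181 (g(J) = 143 + 38 = 181)
g(F(-2 + 1*(-5)))/d = 181/(-30550/7) = 181*(-7/30550) = -1267/30550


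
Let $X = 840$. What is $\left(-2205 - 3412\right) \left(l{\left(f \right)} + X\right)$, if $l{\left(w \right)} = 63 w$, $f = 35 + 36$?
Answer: $-29843121$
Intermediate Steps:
$f = 71$
$\left(-2205 - 3412\right) \left(l{\left(f \right)} + X\right) = \left(-2205 - 3412\right) \left(63 \cdot 71 + 840\right) = - 5617 \left(4473 + 840\right) = \left(-5617\right) 5313 = -29843121$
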